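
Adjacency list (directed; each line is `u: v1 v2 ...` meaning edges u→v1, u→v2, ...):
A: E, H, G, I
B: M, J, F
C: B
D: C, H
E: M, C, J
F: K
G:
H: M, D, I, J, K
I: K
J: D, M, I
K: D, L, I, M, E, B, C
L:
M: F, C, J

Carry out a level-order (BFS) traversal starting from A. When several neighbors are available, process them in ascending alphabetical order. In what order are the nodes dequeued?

A E G H I C J M D K B F L

Visit A; enqueue E, G, H, I → queue [E, G, H, I]
Visit E; enqueue C, J, M → queue [G, H, I, C, J, M]
Visit G → queue [H, I, C, J, M]
Visit H; enqueue D, K → queue [I, C, J, M, D, K]
Visit I → queue [C, J, M, D, K]
Visit C; enqueue B → queue [J, M, D, K, B]
Visit J → queue [M, D, K, B]
Visit M; enqueue F → queue [D, K, B, F]
Visit D → queue [K, B, F]
Visit K; enqueue L → queue [B, F, L]
Visit B → queue [F, L]
Visit F → queue [L]
Visit L → queue []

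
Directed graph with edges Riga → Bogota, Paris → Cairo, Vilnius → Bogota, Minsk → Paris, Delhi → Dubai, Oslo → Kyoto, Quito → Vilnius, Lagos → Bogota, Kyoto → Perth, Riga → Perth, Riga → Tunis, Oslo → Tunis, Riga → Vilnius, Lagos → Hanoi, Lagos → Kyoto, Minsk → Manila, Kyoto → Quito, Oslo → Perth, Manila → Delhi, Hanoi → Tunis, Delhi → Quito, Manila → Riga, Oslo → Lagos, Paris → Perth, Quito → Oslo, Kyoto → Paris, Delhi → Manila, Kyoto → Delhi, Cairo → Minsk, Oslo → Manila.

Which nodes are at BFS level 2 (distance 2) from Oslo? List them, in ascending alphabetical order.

Level 0: Oslo
Level 1: Kyoto, Lagos, Manila, Perth, Tunis
Level 2: Bogota, Delhi, Hanoi, Paris, Quito, Riga
Level 3: Cairo, Dubai, Vilnius
Level 4: Minsk

Bogota, Delhi, Hanoi, Paris, Quito, Riga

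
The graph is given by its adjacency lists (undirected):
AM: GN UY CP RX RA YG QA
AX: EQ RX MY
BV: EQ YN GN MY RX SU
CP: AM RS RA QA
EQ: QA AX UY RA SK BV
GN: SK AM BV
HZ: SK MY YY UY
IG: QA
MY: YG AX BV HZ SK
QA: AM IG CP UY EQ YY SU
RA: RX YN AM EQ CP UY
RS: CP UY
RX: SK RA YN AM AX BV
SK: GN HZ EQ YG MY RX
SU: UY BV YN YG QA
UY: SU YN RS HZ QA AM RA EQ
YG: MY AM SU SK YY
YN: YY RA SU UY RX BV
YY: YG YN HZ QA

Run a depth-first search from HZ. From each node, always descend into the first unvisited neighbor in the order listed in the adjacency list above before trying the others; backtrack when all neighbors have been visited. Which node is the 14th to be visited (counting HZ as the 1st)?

RX

Visit HZ
HZ → SK
SK → GN
GN → AM
AM → UY
UY → SU
SU → BV
BV → EQ
EQ → QA
QA → IG
QA → CP
CP → RS
CP → RA
RA → RX
RX → YN
YN → YY
YY → YG
YG → MY
MY → AX

Visit order: HZ, SK, GN, AM, UY, SU, BV, EQ, QA, IG, CP, RS, RA, RX, YN, YY, YG, MY, AX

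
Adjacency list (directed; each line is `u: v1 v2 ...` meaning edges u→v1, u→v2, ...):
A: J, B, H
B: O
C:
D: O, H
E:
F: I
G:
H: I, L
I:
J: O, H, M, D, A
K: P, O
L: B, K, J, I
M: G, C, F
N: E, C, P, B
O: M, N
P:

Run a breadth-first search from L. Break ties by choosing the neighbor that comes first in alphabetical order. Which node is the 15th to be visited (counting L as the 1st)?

Visit L; enqueue B, I, J, K → queue [B, I, J, K]
Visit B; enqueue O → queue [I, J, K, O]
Visit I → queue [J, K, O]
Visit J; enqueue A, D, H, M → queue [K, O, A, D, H, M]
Visit K; enqueue P → queue [O, A, D, H, M, P]
Visit O; enqueue N → queue [A, D, H, M, P, N]
Visit A → queue [D, H, M, P, N]
Visit D → queue [H, M, P, N]
Visit H → queue [M, P, N]
Visit M; enqueue C, F, G → queue [P, N, C, F, G]
Visit P → queue [N, C, F, G]
Visit N; enqueue E → queue [C, F, G, E]
Visit C → queue [F, G, E]
Visit F → queue [G, E]
Visit G → queue [E]
Visit E → queue []

Visit order: L, B, I, J, K, O, A, D, H, M, P, N, C, F, G, E

G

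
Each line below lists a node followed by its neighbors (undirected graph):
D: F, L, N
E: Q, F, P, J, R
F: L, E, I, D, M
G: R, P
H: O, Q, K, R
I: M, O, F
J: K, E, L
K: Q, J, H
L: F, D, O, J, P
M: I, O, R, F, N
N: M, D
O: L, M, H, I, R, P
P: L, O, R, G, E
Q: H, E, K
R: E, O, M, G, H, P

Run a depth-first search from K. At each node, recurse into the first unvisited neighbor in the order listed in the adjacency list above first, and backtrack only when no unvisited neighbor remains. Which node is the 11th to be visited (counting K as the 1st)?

Visit K
K → Q
Q → H
H → O
O → L
L → F
F → E
E → P
P → R
R → M
M → I
M → N
N → D
R → G
E → J

Visit order: K, Q, H, O, L, F, E, P, R, M, I, N, D, G, J

I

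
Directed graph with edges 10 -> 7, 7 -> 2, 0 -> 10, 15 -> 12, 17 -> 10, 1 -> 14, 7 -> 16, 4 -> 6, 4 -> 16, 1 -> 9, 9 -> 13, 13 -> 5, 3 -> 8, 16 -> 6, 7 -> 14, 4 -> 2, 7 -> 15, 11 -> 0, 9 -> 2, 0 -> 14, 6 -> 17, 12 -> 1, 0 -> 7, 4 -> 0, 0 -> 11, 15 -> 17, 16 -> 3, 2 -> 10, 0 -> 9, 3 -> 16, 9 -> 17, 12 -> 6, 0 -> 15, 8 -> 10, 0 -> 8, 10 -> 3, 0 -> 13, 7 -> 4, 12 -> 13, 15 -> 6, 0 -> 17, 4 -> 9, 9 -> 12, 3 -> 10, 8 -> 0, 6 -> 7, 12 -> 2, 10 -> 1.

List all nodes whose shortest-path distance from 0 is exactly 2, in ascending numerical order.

1, 2, 3, 4, 5, 6, 12, 16

Level 0: 0
Level 1: 7, 8, 9, 10, 11, 13, 14, 15, 17
Level 2: 1, 2, 3, 4, 5, 6, 12, 16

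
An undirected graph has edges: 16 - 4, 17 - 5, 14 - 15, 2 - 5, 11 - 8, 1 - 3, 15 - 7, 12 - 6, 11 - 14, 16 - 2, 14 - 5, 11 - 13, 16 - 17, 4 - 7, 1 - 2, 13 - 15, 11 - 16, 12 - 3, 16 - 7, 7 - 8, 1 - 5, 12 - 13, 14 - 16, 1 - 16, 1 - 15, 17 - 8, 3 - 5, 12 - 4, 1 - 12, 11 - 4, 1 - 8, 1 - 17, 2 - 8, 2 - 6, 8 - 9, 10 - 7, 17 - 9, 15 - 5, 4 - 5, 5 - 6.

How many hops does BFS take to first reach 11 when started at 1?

2

Level 0: 1
Level 1: 2, 3, 5, 8, 12, 15, 16, 17
Level 2: 4, 6, 7, 9, 11, 13, 14
Level 3: 10
11 first appears at level 2.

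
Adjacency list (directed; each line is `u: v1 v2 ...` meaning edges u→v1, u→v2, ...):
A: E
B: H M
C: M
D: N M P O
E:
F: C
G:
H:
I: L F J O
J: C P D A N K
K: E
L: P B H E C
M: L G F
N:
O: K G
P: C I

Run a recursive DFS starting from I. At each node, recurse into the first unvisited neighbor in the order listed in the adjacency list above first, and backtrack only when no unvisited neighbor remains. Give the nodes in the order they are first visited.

Visit I
I → L
L → P
P → C
C → M
M → G
M → F
L → B
B → H
L → E
I → J
J → D
D → N
D → O
O → K
J → A

I L P C M G F B H E J D N O K A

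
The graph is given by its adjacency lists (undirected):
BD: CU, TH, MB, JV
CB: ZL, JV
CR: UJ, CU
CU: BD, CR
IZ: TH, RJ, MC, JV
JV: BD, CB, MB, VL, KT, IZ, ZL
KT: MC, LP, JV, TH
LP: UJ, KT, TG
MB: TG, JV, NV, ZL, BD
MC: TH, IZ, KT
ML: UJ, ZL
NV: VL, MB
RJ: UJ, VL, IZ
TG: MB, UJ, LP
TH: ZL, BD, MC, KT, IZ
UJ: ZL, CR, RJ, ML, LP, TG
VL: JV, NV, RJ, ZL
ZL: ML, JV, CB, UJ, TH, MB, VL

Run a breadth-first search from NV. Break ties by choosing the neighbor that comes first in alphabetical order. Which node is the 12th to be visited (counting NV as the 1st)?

Visit NV; enqueue MB, VL → queue [MB, VL]
Visit MB; enqueue BD, JV, TG, ZL → queue [VL, BD, JV, TG, ZL]
Visit VL; enqueue RJ → queue [BD, JV, TG, ZL, RJ]
Visit BD; enqueue CU, TH → queue [JV, TG, ZL, RJ, CU, TH]
Visit JV; enqueue CB, IZ, KT → queue [TG, ZL, RJ, CU, TH, CB, IZ, KT]
Visit TG; enqueue LP, UJ → queue [ZL, RJ, CU, TH, CB, IZ, KT, LP, UJ]
Visit ZL; enqueue ML → queue [RJ, CU, TH, CB, IZ, KT, LP, UJ, ML]
Visit RJ → queue [CU, TH, CB, IZ, KT, LP, UJ, ML]
Visit CU; enqueue CR → queue [TH, CB, IZ, KT, LP, UJ, ML, CR]
Visit TH; enqueue MC → queue [CB, IZ, KT, LP, UJ, ML, CR, MC]
Visit CB → queue [IZ, KT, LP, UJ, ML, CR, MC]
Visit IZ → queue [KT, LP, UJ, ML, CR, MC]
Visit KT → queue [LP, UJ, ML, CR, MC]
Visit LP → queue [UJ, ML, CR, MC]
Visit UJ → queue [ML, CR, MC]
Visit ML → queue [CR, MC]
Visit CR → queue [MC]
Visit MC → queue []

Visit order: NV, MB, VL, BD, JV, TG, ZL, RJ, CU, TH, CB, IZ, KT, LP, UJ, ML, CR, MC

IZ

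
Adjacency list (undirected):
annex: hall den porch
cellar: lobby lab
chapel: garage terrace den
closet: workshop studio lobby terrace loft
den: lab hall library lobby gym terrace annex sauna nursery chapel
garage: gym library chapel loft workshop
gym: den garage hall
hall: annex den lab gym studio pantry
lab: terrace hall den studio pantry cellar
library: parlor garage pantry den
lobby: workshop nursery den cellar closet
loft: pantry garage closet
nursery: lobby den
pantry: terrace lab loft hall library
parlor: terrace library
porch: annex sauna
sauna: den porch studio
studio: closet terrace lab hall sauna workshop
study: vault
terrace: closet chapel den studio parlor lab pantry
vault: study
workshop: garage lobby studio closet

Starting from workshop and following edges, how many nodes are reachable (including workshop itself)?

BFS from workshop visits: workshop, studio, lobby, garage, closet, terrace, sauna, lab, hall, nursery, den, cellar, loft, library, gym, chapel, parlor, pantry, porch, annex
Reachable nodes: 20 of 22 total.

20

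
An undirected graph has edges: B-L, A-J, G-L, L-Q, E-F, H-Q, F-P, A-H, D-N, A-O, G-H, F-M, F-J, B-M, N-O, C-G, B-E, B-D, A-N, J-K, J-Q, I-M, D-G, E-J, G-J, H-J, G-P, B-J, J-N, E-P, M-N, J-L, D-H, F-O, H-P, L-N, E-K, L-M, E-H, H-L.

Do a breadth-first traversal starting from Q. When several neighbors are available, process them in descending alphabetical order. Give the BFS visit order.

Visit Q; enqueue L, J, H → queue [L, J, H]
Visit L; enqueue N, M, G, B → queue [J, H, N, M, G, B]
Visit J; enqueue K, F, E, A → queue [H, N, M, G, B, K, F, E, A]
Visit H; enqueue P, D → queue [N, M, G, B, K, F, E, A, P, D]
Visit N; enqueue O → queue [M, G, B, K, F, E, A, P, D, O]
Visit M; enqueue I → queue [G, B, K, F, E, A, P, D, O, I]
Visit G; enqueue C → queue [B, K, F, E, A, P, D, O, I, C]
Visit B → queue [K, F, E, A, P, D, O, I, C]
Visit K → queue [F, E, A, P, D, O, I, C]
Visit F → queue [E, A, P, D, O, I, C]
Visit E → queue [A, P, D, O, I, C]
Visit A → queue [P, D, O, I, C]
Visit P → queue [D, O, I, C]
Visit D → queue [O, I, C]
Visit O → queue [I, C]
Visit I → queue [C]
Visit C → queue []

Q → L → J → H → N → M → G → B → K → F → E → A → P → D → O → I → C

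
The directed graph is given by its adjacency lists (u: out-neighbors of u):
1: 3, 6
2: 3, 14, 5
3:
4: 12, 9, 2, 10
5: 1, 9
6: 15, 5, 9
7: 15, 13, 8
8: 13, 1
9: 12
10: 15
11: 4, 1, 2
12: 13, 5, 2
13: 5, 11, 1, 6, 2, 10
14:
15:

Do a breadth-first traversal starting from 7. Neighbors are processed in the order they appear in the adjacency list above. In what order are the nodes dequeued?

Visit 7; enqueue 15, 13, 8 → queue [15, 13, 8]
Visit 15 → queue [13, 8]
Visit 13; enqueue 5, 11, 1, 6, 2, 10 → queue [8, 5, 11, 1, 6, 2, 10]
Visit 8 → queue [5, 11, 1, 6, 2, 10]
Visit 5; enqueue 9 → queue [11, 1, 6, 2, 10, 9]
Visit 11; enqueue 4 → queue [1, 6, 2, 10, 9, 4]
Visit 1; enqueue 3 → queue [6, 2, 10, 9, 4, 3]
Visit 6 → queue [2, 10, 9, 4, 3]
Visit 2; enqueue 14 → queue [10, 9, 4, 3, 14]
Visit 10 → queue [9, 4, 3, 14]
Visit 9; enqueue 12 → queue [4, 3, 14, 12]
Visit 4 → queue [3, 14, 12]
Visit 3 → queue [14, 12]
Visit 14 → queue [12]
Visit 12 → queue []

7, 15, 13, 8, 5, 11, 1, 6, 2, 10, 9, 4, 3, 14, 12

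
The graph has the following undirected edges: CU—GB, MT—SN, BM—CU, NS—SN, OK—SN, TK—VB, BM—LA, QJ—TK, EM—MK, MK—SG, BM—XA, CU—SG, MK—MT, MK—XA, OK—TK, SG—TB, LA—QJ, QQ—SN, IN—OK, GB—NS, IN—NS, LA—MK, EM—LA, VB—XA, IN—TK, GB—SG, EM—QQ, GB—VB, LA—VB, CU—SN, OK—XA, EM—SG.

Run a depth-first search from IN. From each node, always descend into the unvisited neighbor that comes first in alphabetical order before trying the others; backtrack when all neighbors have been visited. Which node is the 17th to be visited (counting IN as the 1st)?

Visit IN
IN → NS
NS → GB
GB → CU
CU → BM
BM → LA
LA → EM
EM → MK
MK → MT
MT → SN
SN → OK
OK → TK
TK → QJ
TK → VB
VB → XA
SN → QQ
MK → SG
SG → TB

Visit order: IN, NS, GB, CU, BM, LA, EM, MK, MT, SN, OK, TK, QJ, VB, XA, QQ, SG, TB

SG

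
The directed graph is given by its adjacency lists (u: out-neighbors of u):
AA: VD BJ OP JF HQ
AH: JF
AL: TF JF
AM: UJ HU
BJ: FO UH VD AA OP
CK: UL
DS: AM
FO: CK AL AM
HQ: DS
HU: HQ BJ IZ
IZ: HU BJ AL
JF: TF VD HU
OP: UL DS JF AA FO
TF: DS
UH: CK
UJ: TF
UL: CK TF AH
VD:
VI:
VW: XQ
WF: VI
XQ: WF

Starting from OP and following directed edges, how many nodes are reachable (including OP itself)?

18

BFS from OP visits: OP, UL, DS, JF, AA, FO, CK, TF, AH, AM, VD, HU, BJ, HQ, AL, UJ, IZ, UH
Reachable nodes: 18 of 22 total.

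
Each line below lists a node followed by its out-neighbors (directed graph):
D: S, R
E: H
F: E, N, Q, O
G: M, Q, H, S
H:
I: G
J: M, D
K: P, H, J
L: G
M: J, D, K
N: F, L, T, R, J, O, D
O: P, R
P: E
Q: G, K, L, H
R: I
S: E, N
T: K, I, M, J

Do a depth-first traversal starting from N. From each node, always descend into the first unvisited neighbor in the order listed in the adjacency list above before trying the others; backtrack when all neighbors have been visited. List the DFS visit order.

Visit N
N → F
F → E
E → H
F → Q
Q → G
G → M
M → J
J → D
D → S
D → R
R → I
M → K
K → P
Q → L
F → O
N → T

N → F → E → H → Q → G → M → J → D → S → R → I → K → P → L → O → T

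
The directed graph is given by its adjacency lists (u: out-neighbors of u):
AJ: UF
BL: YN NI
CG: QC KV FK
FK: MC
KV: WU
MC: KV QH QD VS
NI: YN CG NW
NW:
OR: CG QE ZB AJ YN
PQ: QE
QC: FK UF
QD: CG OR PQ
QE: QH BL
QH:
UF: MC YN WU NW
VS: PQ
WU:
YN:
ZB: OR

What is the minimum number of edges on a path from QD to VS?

4

Level 0: QD
Level 1: CG, OR, PQ
Level 2: AJ, FK, KV, QC, QE, YN, ZB
Level 3: BL, MC, QH, UF, WU
Level 4: NI, NW, VS
VS first appears at level 4.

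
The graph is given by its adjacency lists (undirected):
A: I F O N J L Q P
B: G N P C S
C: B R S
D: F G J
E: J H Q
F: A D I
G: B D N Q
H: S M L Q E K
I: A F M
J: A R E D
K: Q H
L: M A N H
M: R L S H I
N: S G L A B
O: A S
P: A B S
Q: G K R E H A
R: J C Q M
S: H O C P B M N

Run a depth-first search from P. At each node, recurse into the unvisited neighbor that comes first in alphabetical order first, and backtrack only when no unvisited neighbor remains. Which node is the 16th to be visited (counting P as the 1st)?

I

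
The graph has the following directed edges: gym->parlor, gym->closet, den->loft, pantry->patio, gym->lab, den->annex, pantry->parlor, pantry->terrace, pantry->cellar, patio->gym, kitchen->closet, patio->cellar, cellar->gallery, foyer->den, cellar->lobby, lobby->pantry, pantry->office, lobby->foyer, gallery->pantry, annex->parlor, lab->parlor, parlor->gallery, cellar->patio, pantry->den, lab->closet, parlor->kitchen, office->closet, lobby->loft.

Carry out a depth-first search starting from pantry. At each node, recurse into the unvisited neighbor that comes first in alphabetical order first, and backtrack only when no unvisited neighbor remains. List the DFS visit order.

Visit pantry
pantry → cellar
cellar → gallery
cellar → lobby
lobby → foyer
foyer → den
den → annex
annex → parlor
parlor → kitchen
kitchen → closet
den → loft
cellar → patio
patio → gym
gym → lab
pantry → office
pantry → terrace

pantry -> cellar -> gallery -> lobby -> foyer -> den -> annex -> parlor -> kitchen -> closet -> loft -> patio -> gym -> lab -> office -> terrace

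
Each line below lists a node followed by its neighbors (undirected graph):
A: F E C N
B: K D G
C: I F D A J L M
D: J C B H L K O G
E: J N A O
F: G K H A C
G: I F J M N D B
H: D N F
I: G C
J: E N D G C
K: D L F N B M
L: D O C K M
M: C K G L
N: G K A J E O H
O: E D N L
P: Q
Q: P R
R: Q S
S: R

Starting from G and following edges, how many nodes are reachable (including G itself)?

BFS from G visits: G, I, F, J, M, N, D, B, C, K, H, A, E, L, O
Reachable nodes: 15 of 19 total.

15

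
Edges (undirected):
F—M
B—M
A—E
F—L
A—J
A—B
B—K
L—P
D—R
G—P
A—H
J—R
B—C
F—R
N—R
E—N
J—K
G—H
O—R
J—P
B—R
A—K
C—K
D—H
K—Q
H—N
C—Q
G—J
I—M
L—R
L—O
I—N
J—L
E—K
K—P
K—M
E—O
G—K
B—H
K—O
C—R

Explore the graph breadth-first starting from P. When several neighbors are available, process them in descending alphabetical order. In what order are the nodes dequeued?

P → L → K → J → G → R → O → F → Q → M → E → C → B → A → H → N → D → I

Visit P; enqueue L, K, J, G → queue [L, K, J, G]
Visit L; enqueue R, O, F → queue [K, J, G, R, O, F]
Visit K; enqueue Q, M, E, C, B, A → queue [J, G, R, O, F, Q, M, E, C, B, A]
Visit J → queue [G, R, O, F, Q, M, E, C, B, A]
Visit G; enqueue H → queue [R, O, F, Q, M, E, C, B, A, H]
Visit R; enqueue N, D → queue [O, F, Q, M, E, C, B, A, H, N, D]
Visit O → queue [F, Q, M, E, C, B, A, H, N, D]
Visit F → queue [Q, M, E, C, B, A, H, N, D]
Visit Q → queue [M, E, C, B, A, H, N, D]
Visit M; enqueue I → queue [E, C, B, A, H, N, D, I]
Visit E → queue [C, B, A, H, N, D, I]
Visit C → queue [B, A, H, N, D, I]
Visit B → queue [A, H, N, D, I]
Visit A → queue [H, N, D, I]
Visit H → queue [N, D, I]
Visit N → queue [D, I]
Visit D → queue [I]
Visit I → queue []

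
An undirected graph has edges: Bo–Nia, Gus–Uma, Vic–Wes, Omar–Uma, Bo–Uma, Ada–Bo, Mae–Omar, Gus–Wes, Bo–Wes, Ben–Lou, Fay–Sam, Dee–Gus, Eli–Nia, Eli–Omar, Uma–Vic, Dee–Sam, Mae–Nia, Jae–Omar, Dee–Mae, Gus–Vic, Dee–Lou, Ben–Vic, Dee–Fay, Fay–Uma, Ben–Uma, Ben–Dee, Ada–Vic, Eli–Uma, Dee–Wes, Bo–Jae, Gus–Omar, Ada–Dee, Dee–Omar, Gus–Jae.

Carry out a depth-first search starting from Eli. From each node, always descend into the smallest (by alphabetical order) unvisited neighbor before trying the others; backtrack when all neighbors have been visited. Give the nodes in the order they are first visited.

Eli, Nia, Bo, Ada, Dee, Ben, Lou, Uma, Fay, Sam, Gus, Jae, Omar, Mae, Vic, Wes

Visit Eli
Eli → Nia
Nia → Bo
Bo → Ada
Ada → Dee
Dee → Ben
Ben → Lou
Ben → Uma
Uma → Fay
Fay → Sam
Uma → Gus
Gus → Jae
Jae → Omar
Omar → Mae
Gus → Vic
Vic → Wes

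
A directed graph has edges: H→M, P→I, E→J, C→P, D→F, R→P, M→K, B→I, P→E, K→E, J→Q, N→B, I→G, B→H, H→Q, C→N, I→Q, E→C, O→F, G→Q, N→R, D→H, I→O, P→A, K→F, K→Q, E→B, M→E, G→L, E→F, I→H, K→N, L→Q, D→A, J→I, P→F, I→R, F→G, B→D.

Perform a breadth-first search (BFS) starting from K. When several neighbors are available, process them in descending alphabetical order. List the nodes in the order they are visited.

Visit K; enqueue Q, N, F, E → queue [Q, N, F, E]
Visit Q → queue [N, F, E]
Visit N; enqueue R, B → queue [F, E, R, B]
Visit F; enqueue G → queue [E, R, B, G]
Visit E; enqueue J, C → queue [R, B, G, J, C]
Visit R; enqueue P → queue [B, G, J, C, P]
Visit B; enqueue I, H, D → queue [G, J, C, P, I, H, D]
Visit G; enqueue L → queue [J, C, P, I, H, D, L]
Visit J → queue [C, P, I, H, D, L]
Visit C → queue [P, I, H, D, L]
Visit P; enqueue A → queue [I, H, D, L, A]
Visit I; enqueue O → queue [H, D, L, A, O]
Visit H; enqueue M → queue [D, L, A, O, M]
Visit D → queue [L, A, O, M]
Visit L → queue [A, O, M]
Visit A → queue [O, M]
Visit O → queue [M]
Visit M → queue []

K Q N F E R B G J C P I H D L A O M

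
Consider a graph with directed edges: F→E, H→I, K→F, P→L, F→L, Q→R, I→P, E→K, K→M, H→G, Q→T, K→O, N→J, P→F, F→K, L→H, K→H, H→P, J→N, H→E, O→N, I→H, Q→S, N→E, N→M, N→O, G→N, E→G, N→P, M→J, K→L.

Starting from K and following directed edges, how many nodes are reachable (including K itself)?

12

BFS from K visits: K, F, H, L, M, O, E, G, I, P, J, N
Reachable nodes: 12 of 16 total.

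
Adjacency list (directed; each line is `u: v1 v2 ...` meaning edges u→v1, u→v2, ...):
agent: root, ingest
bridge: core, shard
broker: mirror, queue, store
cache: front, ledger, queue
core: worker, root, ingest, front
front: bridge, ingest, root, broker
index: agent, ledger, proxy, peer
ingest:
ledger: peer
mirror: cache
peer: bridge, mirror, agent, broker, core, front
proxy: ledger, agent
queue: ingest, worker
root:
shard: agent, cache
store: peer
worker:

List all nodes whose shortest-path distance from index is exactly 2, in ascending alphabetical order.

bridge, broker, core, front, ingest, mirror, root

Level 0: index
Level 1: agent, ledger, peer, proxy
Level 2: bridge, broker, core, front, ingest, mirror, root
Level 3: cache, queue, shard, store, worker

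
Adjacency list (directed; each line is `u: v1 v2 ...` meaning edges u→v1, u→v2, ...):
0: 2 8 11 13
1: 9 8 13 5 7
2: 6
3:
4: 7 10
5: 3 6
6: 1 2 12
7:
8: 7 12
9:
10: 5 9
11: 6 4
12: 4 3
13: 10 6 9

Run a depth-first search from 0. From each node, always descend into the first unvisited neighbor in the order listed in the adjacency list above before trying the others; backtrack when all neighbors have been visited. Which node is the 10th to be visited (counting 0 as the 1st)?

10

Visit 0
0 → 2
2 → 6
6 → 1
1 → 9
1 → 8
8 → 7
8 → 12
12 → 4
4 → 10
10 → 5
5 → 3
1 → 13
0 → 11

Visit order: 0, 2, 6, 1, 9, 8, 7, 12, 4, 10, 5, 3, 13, 11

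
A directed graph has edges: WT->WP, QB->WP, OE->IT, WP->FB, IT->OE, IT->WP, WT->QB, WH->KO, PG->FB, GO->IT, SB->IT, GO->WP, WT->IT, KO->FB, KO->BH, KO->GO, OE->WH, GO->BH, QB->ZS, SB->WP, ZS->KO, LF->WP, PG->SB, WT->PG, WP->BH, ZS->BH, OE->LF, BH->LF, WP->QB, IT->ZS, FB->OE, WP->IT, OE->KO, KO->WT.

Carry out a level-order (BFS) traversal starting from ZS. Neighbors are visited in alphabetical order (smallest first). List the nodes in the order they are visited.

ZS -> BH -> KO -> LF -> FB -> GO -> WT -> WP -> OE -> IT -> PG -> QB -> WH -> SB

Visit ZS; enqueue BH, KO → queue [BH, KO]
Visit BH; enqueue LF → queue [KO, LF]
Visit KO; enqueue FB, GO, WT → queue [LF, FB, GO, WT]
Visit LF; enqueue WP → queue [FB, GO, WT, WP]
Visit FB; enqueue OE → queue [GO, WT, WP, OE]
Visit GO; enqueue IT → queue [WT, WP, OE, IT]
Visit WT; enqueue PG, QB → queue [WP, OE, IT, PG, QB]
Visit WP → queue [OE, IT, PG, QB]
Visit OE; enqueue WH → queue [IT, PG, QB, WH]
Visit IT → queue [PG, QB, WH]
Visit PG; enqueue SB → queue [QB, WH, SB]
Visit QB → queue [WH, SB]
Visit WH → queue [SB]
Visit SB → queue []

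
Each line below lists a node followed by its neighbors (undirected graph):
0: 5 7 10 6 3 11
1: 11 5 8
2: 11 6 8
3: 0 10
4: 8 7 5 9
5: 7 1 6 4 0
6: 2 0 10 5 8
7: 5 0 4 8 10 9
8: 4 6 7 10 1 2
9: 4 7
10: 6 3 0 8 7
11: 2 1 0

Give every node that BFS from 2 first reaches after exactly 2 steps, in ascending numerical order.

Level 0: 2
Level 1: 6, 8, 11
Level 2: 0, 1, 4, 5, 7, 10
Level 3: 3, 9

0, 1, 4, 5, 7, 10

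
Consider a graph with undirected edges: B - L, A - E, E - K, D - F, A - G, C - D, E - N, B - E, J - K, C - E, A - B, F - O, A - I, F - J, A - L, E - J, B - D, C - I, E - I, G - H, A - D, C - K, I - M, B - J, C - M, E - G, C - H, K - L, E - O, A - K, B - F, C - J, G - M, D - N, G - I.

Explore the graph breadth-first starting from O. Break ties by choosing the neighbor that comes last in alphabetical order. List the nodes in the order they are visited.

O → F → E → J → D → B → N → K → I → G → C → A → L → M → H

Visit O; enqueue F, E → queue [F, E]
Visit F; enqueue J, D, B → queue [E, J, D, B]
Visit E; enqueue N, K, I, G, C, A → queue [J, D, B, N, K, I, G, C, A]
Visit J → queue [D, B, N, K, I, G, C, A]
Visit D → queue [B, N, K, I, G, C, A]
Visit B; enqueue L → queue [N, K, I, G, C, A, L]
Visit N → queue [K, I, G, C, A, L]
Visit K → queue [I, G, C, A, L]
Visit I; enqueue M → queue [G, C, A, L, M]
Visit G; enqueue H → queue [C, A, L, M, H]
Visit C → queue [A, L, M, H]
Visit A → queue [L, M, H]
Visit L → queue [M, H]
Visit M → queue [H]
Visit H → queue []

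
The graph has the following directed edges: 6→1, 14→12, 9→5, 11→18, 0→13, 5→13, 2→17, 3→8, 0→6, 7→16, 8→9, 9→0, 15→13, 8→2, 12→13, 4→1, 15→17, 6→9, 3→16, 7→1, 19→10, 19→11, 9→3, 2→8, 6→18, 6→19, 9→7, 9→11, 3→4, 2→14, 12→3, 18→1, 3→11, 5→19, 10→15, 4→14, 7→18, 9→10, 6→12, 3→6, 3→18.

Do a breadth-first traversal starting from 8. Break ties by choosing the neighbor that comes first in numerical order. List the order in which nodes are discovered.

8 → 2 → 9 → 14 → 17 → 0 → 3 → 5 → 7 → 10 → 11 → 12 → 6 → 13 → 4 → 16 → 18 → 19 → 1 → 15

Visit 8; enqueue 2, 9 → queue [2, 9]
Visit 2; enqueue 14, 17 → queue [9, 14, 17]
Visit 9; enqueue 0, 3, 5, 7, 10, 11 → queue [14, 17, 0, 3, 5, 7, 10, 11]
Visit 14; enqueue 12 → queue [17, 0, 3, 5, 7, 10, 11, 12]
Visit 17 → queue [0, 3, 5, 7, 10, 11, 12]
Visit 0; enqueue 6, 13 → queue [3, 5, 7, 10, 11, 12, 6, 13]
Visit 3; enqueue 4, 16, 18 → queue [5, 7, 10, 11, 12, 6, 13, 4, 16, 18]
Visit 5; enqueue 19 → queue [7, 10, 11, 12, 6, 13, 4, 16, 18, 19]
Visit 7; enqueue 1 → queue [10, 11, 12, 6, 13, 4, 16, 18, 19, 1]
Visit 10; enqueue 15 → queue [11, 12, 6, 13, 4, 16, 18, 19, 1, 15]
Visit 11 → queue [12, 6, 13, 4, 16, 18, 19, 1, 15]
Visit 12 → queue [6, 13, 4, 16, 18, 19, 1, 15]
Visit 6 → queue [13, 4, 16, 18, 19, 1, 15]
Visit 13 → queue [4, 16, 18, 19, 1, 15]
Visit 4 → queue [16, 18, 19, 1, 15]
Visit 16 → queue [18, 19, 1, 15]
Visit 18 → queue [19, 1, 15]
Visit 19 → queue [1, 15]
Visit 1 → queue [15]
Visit 15 → queue []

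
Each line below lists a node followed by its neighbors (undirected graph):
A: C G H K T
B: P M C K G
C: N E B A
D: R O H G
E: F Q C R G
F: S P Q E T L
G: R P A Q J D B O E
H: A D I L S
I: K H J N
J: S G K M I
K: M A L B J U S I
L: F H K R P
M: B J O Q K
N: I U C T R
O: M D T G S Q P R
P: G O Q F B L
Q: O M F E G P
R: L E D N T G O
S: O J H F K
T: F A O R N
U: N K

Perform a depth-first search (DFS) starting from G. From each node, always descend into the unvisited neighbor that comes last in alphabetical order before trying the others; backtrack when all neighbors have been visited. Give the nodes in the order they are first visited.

Visit G
G → R
R → T
T → O
O → S
S → K
K → U
U → N
N → I
I → J
J → M
M → Q
Q → P
P → L
L → H
H → D
H → A
A → C
C → E
E → F
C → B

G -> R -> T -> O -> S -> K -> U -> N -> I -> J -> M -> Q -> P -> L -> H -> D -> A -> C -> E -> F -> B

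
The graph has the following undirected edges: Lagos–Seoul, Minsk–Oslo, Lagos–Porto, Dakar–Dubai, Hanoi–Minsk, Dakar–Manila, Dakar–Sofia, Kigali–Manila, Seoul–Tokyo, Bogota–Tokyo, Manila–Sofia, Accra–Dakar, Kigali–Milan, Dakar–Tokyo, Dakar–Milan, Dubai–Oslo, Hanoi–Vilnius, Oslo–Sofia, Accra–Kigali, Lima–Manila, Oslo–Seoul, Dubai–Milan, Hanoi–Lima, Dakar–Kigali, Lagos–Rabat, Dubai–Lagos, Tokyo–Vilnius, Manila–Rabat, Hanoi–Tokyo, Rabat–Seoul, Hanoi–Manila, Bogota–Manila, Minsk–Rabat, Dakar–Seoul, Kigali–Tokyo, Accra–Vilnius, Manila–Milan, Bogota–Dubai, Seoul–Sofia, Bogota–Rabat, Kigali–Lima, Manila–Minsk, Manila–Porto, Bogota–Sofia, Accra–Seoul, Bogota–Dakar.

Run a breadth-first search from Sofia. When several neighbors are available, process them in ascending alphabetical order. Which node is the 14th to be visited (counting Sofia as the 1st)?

Lima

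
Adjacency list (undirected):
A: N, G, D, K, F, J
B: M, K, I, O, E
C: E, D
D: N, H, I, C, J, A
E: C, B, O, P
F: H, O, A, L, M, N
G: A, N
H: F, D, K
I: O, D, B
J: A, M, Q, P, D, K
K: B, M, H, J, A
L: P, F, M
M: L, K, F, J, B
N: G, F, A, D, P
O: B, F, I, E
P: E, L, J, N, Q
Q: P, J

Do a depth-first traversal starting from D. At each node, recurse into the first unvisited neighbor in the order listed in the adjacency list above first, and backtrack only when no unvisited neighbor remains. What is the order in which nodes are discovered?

Visit D
D → N
N → G
G → A
A → K
K → B
B → M
M → L
L → P
P → E
E → C
E → O
O → F
F → H
O → I
P → J
J → Q

D -> N -> G -> A -> K -> B -> M -> L -> P -> E -> C -> O -> F -> H -> I -> J -> Q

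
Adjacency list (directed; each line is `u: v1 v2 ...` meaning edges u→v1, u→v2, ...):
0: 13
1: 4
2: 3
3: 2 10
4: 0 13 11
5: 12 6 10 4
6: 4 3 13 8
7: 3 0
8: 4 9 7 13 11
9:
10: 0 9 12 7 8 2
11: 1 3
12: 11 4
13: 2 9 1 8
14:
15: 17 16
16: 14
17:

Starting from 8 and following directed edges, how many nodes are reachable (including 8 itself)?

BFS from 8 visits: 8, 4, 9, 7, 13, 11, 0, 3, 2, 1, 10, 12
Reachable nodes: 12 of 18 total.

12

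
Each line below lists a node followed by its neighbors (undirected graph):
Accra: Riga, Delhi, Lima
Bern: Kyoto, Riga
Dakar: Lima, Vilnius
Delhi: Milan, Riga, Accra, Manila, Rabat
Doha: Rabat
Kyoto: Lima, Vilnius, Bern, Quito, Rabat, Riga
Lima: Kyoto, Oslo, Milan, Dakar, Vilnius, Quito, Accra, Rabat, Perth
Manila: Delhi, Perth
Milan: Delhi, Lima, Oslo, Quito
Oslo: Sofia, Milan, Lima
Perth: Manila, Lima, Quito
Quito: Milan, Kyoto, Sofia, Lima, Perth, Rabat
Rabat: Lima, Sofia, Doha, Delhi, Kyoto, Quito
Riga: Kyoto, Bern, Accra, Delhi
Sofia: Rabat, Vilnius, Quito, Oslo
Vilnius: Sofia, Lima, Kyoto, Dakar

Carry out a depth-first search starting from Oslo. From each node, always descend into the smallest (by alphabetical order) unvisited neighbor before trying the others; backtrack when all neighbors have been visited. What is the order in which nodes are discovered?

Visit Oslo
Oslo → Lima
Lima → Accra
Accra → Delhi
Delhi → Manila
Manila → Perth
Perth → Quito
Quito → Kyoto
Kyoto → Bern
Bern → Riga
Kyoto → Rabat
Rabat → Doha
Rabat → Sofia
Sofia → Vilnius
Vilnius → Dakar
Quito → Milan

Oslo, Lima, Accra, Delhi, Manila, Perth, Quito, Kyoto, Bern, Riga, Rabat, Doha, Sofia, Vilnius, Dakar, Milan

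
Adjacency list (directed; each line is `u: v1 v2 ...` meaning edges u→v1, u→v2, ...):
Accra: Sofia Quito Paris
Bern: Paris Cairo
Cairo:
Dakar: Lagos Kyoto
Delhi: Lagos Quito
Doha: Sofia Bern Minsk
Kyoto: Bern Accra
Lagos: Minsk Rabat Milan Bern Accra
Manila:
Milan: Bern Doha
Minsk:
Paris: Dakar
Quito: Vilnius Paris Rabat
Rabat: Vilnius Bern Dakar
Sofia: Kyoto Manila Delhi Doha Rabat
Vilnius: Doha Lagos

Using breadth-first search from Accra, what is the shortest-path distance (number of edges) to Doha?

Level 0: Accra
Level 1: Paris, Quito, Sofia
Level 2: Dakar, Delhi, Doha, Kyoto, Manila, Rabat, Vilnius
Level 3: Bern, Lagos, Minsk
Level 4: Cairo, Milan
Doha first appears at level 2.

2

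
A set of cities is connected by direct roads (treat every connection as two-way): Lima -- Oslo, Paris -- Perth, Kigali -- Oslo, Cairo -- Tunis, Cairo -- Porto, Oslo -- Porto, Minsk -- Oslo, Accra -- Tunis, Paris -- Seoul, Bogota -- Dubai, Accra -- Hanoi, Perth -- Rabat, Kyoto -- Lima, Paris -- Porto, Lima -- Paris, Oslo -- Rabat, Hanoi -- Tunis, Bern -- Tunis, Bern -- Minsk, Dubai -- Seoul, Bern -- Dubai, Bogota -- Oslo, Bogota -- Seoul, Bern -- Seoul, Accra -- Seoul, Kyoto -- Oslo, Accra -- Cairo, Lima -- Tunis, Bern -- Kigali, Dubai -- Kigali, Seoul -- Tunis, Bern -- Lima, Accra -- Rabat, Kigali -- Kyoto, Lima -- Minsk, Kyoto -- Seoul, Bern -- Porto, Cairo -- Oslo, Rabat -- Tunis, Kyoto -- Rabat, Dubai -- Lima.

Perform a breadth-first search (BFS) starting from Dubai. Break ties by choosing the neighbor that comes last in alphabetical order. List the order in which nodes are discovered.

Dubai, Seoul, Lima, Kigali, Bogota, Bern, Tunis, Paris, Kyoto, Accra, Oslo, Minsk, Porto, Rabat, Hanoi, Cairo, Perth

Visit Dubai; enqueue Seoul, Lima, Kigali, Bogota, Bern → queue [Seoul, Lima, Kigali, Bogota, Bern]
Visit Seoul; enqueue Tunis, Paris, Kyoto, Accra → queue [Lima, Kigali, Bogota, Bern, Tunis, Paris, Kyoto, Accra]
Visit Lima; enqueue Oslo, Minsk → queue [Kigali, Bogota, Bern, Tunis, Paris, Kyoto, Accra, Oslo, Minsk]
Visit Kigali → queue [Bogota, Bern, Tunis, Paris, Kyoto, Accra, Oslo, Minsk]
Visit Bogota → queue [Bern, Tunis, Paris, Kyoto, Accra, Oslo, Minsk]
Visit Bern; enqueue Porto → queue [Tunis, Paris, Kyoto, Accra, Oslo, Minsk, Porto]
Visit Tunis; enqueue Rabat, Hanoi, Cairo → queue [Paris, Kyoto, Accra, Oslo, Minsk, Porto, Rabat, Hanoi, Cairo]
Visit Paris; enqueue Perth → queue [Kyoto, Accra, Oslo, Minsk, Porto, Rabat, Hanoi, Cairo, Perth]
Visit Kyoto → queue [Accra, Oslo, Minsk, Porto, Rabat, Hanoi, Cairo, Perth]
Visit Accra → queue [Oslo, Minsk, Porto, Rabat, Hanoi, Cairo, Perth]
Visit Oslo → queue [Minsk, Porto, Rabat, Hanoi, Cairo, Perth]
Visit Minsk → queue [Porto, Rabat, Hanoi, Cairo, Perth]
Visit Porto → queue [Rabat, Hanoi, Cairo, Perth]
Visit Rabat → queue [Hanoi, Cairo, Perth]
Visit Hanoi → queue [Cairo, Perth]
Visit Cairo → queue [Perth]
Visit Perth → queue []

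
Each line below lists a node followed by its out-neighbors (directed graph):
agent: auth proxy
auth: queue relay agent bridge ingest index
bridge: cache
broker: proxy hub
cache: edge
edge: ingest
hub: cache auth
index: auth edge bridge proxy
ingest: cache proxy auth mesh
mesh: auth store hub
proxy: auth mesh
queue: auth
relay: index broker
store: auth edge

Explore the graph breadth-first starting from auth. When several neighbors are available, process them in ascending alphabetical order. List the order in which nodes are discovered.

Visit auth; enqueue agent, bridge, index, ingest, queue, relay → queue [agent, bridge, index, ingest, queue, relay]
Visit agent; enqueue proxy → queue [bridge, index, ingest, queue, relay, proxy]
Visit bridge; enqueue cache → queue [index, ingest, queue, relay, proxy, cache]
Visit index; enqueue edge → queue [ingest, queue, relay, proxy, cache, edge]
Visit ingest; enqueue mesh → queue [queue, relay, proxy, cache, edge, mesh]
Visit queue → queue [relay, proxy, cache, edge, mesh]
Visit relay; enqueue broker → queue [proxy, cache, edge, mesh, broker]
Visit proxy → queue [cache, edge, mesh, broker]
Visit cache → queue [edge, mesh, broker]
Visit edge → queue [mesh, broker]
Visit mesh; enqueue hub, store → queue [broker, hub, store]
Visit broker → queue [hub, store]
Visit hub → queue [store]
Visit store → queue []

auth, agent, bridge, index, ingest, queue, relay, proxy, cache, edge, mesh, broker, hub, store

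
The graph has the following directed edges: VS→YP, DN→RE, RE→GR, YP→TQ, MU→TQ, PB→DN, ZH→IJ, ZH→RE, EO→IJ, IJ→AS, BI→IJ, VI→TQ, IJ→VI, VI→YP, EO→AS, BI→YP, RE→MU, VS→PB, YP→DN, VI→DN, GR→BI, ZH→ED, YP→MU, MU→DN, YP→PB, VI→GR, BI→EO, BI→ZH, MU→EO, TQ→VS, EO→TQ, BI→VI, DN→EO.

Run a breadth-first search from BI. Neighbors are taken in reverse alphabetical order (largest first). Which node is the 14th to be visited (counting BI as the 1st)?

AS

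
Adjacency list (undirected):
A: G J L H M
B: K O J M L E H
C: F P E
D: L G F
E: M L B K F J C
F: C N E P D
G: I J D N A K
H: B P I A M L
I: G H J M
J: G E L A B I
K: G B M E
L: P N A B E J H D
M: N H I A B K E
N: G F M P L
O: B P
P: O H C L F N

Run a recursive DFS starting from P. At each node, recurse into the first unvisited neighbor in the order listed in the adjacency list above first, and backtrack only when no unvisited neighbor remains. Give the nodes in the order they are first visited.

Visit P
P → O
O → B
B → K
K → G
G → I
I → H
H → A
A → J
J → E
E → M
M → N
N → F
F → C
F → D
D → L

P, O, B, K, G, I, H, A, J, E, M, N, F, C, D, L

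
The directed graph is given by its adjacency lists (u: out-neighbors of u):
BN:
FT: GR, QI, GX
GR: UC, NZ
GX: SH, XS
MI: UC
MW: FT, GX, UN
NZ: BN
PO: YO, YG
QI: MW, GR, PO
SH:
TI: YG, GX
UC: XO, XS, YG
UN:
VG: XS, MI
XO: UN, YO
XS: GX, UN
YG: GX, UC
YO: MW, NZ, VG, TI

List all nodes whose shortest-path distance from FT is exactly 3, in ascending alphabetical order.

Level 0: FT
Level 1: GR, GX, QI
Level 2: MW, NZ, PO, SH, UC, XS
Level 3: BN, UN, XO, YG, YO
Level 4: TI, VG
Level 5: MI

BN, UN, XO, YG, YO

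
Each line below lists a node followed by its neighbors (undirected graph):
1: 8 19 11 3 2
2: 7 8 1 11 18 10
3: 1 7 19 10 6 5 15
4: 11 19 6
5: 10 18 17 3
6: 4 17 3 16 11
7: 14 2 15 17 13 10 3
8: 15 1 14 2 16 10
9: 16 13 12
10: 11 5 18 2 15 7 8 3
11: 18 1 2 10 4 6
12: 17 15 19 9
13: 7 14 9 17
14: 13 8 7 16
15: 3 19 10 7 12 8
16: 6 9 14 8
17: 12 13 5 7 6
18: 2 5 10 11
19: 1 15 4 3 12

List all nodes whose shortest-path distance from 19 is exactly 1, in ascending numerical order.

1, 3, 4, 12, 15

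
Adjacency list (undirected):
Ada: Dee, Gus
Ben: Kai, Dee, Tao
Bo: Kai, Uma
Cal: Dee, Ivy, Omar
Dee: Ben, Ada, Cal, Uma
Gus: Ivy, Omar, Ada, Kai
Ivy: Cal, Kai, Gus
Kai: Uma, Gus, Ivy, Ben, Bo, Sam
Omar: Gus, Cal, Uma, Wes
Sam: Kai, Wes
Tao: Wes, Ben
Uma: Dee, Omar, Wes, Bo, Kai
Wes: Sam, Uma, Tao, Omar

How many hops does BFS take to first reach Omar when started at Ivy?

2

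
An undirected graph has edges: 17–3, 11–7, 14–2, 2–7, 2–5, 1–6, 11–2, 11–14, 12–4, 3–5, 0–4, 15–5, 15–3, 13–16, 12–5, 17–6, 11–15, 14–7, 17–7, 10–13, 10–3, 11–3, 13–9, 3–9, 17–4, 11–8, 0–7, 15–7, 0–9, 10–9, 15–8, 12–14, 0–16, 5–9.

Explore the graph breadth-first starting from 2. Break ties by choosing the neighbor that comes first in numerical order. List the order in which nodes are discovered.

2 → 5 → 7 → 11 → 14 → 3 → 9 → 12 → 15 → 0 → 17 → 8 → 10 → 13 → 4 → 16 → 6 → 1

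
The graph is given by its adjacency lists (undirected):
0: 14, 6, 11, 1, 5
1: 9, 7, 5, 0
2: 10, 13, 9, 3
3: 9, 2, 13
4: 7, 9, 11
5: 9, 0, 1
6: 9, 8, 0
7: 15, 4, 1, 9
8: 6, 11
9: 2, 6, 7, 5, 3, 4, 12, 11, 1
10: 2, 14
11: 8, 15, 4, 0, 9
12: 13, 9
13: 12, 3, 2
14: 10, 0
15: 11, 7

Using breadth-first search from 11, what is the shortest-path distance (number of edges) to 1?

Level 0: 11
Level 1: 0, 4, 8, 9, 15
Level 2: 1, 2, 3, 5, 6, 7, 12, 14
Level 3: 10, 13
1 first appears at level 2.

2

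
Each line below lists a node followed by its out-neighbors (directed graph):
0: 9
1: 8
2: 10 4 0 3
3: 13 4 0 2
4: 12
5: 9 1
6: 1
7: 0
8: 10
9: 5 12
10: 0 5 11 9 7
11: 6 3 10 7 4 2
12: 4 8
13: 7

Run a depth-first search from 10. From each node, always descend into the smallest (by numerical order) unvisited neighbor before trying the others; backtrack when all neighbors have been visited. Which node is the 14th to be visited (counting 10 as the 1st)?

Visit 10
10 → 0
0 → 9
9 → 5
5 → 1
1 → 8
9 → 12
12 → 4
10 → 7
10 → 11
11 → 2
2 → 3
3 → 13
11 → 6

Visit order: 10, 0, 9, 5, 1, 8, 12, 4, 7, 11, 2, 3, 13, 6

6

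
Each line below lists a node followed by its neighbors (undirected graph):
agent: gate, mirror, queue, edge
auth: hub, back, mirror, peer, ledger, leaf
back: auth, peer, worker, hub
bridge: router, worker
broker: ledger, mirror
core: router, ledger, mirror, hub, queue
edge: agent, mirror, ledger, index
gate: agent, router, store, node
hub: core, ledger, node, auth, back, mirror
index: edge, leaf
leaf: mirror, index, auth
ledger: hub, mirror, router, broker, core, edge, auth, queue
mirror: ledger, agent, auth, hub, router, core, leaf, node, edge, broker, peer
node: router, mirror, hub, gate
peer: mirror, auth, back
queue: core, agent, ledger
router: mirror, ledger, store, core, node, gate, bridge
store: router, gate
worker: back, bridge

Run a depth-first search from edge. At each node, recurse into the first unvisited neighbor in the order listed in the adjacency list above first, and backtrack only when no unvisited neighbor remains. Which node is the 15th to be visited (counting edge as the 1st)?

Visit edge
edge → agent
agent → gate
gate → router
router → mirror
mirror → ledger
ledger → hub
hub → core
core → queue
hub → node
hub → auth
auth → back
back → peer
back → worker
worker → bridge
auth → leaf
leaf → index
ledger → broker
router → store

Visit order: edge, agent, gate, router, mirror, ledger, hub, core, queue, node, auth, back, peer, worker, bridge, leaf, index, broker, store

bridge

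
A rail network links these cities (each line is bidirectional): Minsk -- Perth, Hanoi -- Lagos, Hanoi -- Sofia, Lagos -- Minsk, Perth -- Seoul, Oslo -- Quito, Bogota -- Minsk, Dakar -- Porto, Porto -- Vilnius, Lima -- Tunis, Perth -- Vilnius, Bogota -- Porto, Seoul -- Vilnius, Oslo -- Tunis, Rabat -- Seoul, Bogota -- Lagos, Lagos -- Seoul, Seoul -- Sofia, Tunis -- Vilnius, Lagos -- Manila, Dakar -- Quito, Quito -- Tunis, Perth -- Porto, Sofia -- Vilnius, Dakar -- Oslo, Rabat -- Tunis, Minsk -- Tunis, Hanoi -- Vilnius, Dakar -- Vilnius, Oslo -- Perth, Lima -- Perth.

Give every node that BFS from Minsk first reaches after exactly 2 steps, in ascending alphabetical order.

Hanoi, Lima, Manila, Oslo, Porto, Quito, Rabat, Seoul, Vilnius

Level 0: Minsk
Level 1: Bogota, Lagos, Perth, Tunis
Level 2: Hanoi, Lima, Manila, Oslo, Porto, Quito, Rabat, Seoul, Vilnius
Level 3: Dakar, Sofia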